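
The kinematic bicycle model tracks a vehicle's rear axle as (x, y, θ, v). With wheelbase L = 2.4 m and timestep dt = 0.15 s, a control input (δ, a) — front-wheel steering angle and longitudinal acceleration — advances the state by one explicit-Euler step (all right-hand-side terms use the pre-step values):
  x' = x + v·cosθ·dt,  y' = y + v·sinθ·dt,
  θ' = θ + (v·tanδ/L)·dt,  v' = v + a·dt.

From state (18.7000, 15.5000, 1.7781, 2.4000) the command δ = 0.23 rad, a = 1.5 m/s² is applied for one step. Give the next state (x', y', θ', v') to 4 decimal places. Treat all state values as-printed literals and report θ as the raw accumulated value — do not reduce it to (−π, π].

(18.6259, 15.8523, 1.8132, 2.6250)

x' = 18.7000 + 2.4000·cos(1.7781)·0.15 = 18.6259
y' = 15.5000 + 2.4000·sin(1.7781)·0.15 = 15.8523
θ' = 1.7781 + (2.4000/2.4)·tan(0.23)·0.15 = 1.8132
v' = 2.4000 + 1.5000·0.15 = 2.6250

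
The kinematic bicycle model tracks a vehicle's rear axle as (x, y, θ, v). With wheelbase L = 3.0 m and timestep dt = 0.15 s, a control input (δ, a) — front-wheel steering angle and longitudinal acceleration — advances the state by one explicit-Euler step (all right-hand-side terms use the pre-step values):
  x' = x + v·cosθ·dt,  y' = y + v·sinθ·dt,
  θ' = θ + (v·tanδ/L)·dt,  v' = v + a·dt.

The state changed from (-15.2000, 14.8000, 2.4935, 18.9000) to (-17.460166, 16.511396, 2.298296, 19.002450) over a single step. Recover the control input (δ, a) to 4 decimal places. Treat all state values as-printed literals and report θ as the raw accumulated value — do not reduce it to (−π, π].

δ = -0.2037, a = 0.6830

a = (v'−v)/dt = (0.102450)/0.15 = 0.6830
Δθ = θ'−θ = -0.195204;  (v·dt/L) = 18.9000·0.15/3.0 = 0.945000
tan δ = Δθ·L/(v·dt) = -0.206565  →  δ = -0.2037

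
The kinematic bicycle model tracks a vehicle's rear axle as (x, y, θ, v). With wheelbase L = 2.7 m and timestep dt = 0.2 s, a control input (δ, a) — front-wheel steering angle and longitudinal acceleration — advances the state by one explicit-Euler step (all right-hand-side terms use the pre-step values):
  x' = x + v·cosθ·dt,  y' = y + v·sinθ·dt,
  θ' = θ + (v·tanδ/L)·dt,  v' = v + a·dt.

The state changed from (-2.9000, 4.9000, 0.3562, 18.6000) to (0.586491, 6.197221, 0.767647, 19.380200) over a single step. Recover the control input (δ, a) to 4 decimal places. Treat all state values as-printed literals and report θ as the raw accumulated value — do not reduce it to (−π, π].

a = (v'−v)/dt = (0.780200)/0.2 = 3.9010
Δθ = θ'−θ = 0.411447;  (v·dt/L) = 18.6000·0.2/2.7 = 1.377778
tan δ = Δθ·L/(v·dt) = 0.298631  →  δ = 0.2902

δ = 0.2902, a = 3.9010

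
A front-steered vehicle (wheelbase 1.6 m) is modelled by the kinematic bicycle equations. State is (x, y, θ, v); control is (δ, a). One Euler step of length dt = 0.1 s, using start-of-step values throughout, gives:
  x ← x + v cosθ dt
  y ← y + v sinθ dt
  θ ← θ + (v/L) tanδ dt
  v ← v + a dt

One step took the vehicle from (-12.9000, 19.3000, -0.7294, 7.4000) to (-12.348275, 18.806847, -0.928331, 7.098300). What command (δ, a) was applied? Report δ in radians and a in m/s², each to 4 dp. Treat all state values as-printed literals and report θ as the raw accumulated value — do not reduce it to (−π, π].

δ = -0.4062, a = -3.0170

a = (v'−v)/dt = (-0.301700)/0.1 = -3.0170
Δθ = θ'−θ = -0.198931;  (v·dt/L) = 7.4000·0.1/1.6 = 0.462500
tan δ = Δθ·L/(v·dt) = -0.430121  →  δ = -0.4062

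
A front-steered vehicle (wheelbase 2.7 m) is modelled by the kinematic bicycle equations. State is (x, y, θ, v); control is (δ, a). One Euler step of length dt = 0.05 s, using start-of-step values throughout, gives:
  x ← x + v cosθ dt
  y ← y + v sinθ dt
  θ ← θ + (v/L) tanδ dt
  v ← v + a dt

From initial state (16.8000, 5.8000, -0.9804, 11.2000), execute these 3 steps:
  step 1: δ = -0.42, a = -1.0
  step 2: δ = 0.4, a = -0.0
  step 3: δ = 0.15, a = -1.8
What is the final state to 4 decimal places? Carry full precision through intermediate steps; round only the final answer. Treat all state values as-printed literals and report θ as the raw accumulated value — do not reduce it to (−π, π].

after step 1 (δ=-0.42, a=-1.0): (17.111747, 5.334797, -1.073022, 11.150000)
after step 2 (δ=0.4, a=-0.0): (17.377937, 4.844951, -0.985723, 11.150000)
after step 3 (δ=0.15, a=-1.8): (17.685822, 4.380179, -0.954517, 11.060000)

(17.6858, 4.3802, -0.9545, 11.0600)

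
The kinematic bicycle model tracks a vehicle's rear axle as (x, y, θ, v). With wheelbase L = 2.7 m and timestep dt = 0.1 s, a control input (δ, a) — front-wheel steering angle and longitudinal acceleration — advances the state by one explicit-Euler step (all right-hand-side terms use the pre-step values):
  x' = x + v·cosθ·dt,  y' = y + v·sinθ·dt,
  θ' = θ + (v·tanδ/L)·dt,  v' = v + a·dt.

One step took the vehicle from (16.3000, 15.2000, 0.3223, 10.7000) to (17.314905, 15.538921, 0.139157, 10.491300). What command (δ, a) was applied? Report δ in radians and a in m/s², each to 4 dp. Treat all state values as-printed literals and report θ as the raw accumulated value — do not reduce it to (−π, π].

a = (v'−v)/dt = (-0.208700)/0.1 = -2.0870
Δθ = θ'−θ = -0.183143;  (v·dt/L) = 10.7000·0.1/2.7 = 0.396296
tan δ = Δθ·L/(v·dt) = -0.462137  →  δ = -0.4329

δ = -0.4329, a = -2.0870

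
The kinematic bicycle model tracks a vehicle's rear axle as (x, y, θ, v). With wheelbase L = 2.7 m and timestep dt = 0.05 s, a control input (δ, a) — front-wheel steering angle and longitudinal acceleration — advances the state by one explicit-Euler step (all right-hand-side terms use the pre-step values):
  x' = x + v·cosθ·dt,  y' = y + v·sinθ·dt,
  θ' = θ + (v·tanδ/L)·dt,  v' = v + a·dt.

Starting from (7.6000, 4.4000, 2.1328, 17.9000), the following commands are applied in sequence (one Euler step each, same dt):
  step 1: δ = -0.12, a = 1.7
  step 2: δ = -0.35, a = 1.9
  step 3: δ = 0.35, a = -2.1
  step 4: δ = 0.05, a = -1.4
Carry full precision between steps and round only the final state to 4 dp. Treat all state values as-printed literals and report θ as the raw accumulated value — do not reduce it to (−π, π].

after step 1 (δ=-0.12, a=1.7): (7.123070, 5.157339, 2.092830, 17.985000)
after step 2 (δ=-0.35, a=1.9): (6.674664, 5.936815, 1.971255, 18.080000)
after step 3 (δ=0.35, a=-2.1): (6.322248, 6.769293, 2.093472, 17.975000)
after step 4 (δ=0.05, a=-1.4): (5.873591, 7.548047, 2.110130, 17.905000)

(5.8736, 7.5480, 2.1101, 17.9050)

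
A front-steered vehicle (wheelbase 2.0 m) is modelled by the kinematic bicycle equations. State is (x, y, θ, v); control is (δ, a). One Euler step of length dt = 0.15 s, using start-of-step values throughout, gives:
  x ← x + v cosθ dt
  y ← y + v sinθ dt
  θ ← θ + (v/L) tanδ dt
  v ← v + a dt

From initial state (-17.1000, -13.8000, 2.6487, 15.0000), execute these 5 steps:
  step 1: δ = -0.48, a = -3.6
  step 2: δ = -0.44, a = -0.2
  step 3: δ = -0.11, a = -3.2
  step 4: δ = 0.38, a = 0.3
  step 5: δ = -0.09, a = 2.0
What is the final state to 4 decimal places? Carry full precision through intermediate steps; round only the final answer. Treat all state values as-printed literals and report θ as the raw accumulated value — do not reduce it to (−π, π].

(-20.3601, -4.5696, 1.7561, 14.2950)

after step 1 (δ=-0.48, a=-3.6): (-19.082178, -12.735354, 2.063013, 14.460000)
after step 2 (δ=-0.44, a=-0.2): (-20.107204, -10.823841, 1.552451, 14.430000)
after step 3 (δ=-0.11, a=-3.2): (-20.067499, -8.659705, 1.432921, 13.950000)
after step 4 (δ=0.38, a=0.3): (-19.779909, -6.587062, 1.850807, 13.995000)
after step 5 (δ=-0.09, a=2.0): (-20.360070, -4.569573, 1.756085, 14.295000)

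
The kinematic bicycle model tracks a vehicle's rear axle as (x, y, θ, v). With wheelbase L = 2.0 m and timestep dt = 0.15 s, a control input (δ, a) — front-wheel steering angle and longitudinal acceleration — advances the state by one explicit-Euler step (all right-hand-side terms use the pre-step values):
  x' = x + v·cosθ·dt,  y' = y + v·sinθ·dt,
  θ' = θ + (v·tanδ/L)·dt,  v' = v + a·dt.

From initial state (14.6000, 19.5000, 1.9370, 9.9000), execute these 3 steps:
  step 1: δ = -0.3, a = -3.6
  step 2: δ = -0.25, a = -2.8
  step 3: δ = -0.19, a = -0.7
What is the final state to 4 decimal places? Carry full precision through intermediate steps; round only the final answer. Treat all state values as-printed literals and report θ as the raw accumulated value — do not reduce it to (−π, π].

(13.9345, 23.6172, 1.3991, 8.8350)

after step 1 (δ=-0.3, a=-3.6): (14.068261, 20.886535, 1.707318, 9.360000)
after step 2 (δ=-0.25, a=-2.8): (13.877180, 22.277471, 1.528068, 8.940000)
after step 3 (δ=-0.19, a=-0.7): (13.934461, 23.617247, 1.399117, 8.835000)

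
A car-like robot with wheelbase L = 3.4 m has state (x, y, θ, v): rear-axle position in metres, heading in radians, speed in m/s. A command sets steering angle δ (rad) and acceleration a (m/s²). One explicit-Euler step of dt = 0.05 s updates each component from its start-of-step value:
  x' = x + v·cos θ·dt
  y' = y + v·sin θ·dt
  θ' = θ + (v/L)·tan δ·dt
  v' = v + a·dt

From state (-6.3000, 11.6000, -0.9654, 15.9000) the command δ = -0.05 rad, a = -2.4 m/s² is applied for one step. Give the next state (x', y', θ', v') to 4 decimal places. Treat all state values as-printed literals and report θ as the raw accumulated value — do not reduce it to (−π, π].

(-5.8476, 10.9463, -0.9771, 15.7800)

x' = -6.3000 + 15.9000·cos(-0.9654)·0.05 = -5.8476
y' = 11.6000 + 15.9000·sin(-0.9654)·0.05 = 10.9463
θ' = -0.9654 + (15.9000/3.4)·tan(-0.05)·0.05 = -0.9771
v' = 15.9000 − 2.4000·0.05 = 15.7800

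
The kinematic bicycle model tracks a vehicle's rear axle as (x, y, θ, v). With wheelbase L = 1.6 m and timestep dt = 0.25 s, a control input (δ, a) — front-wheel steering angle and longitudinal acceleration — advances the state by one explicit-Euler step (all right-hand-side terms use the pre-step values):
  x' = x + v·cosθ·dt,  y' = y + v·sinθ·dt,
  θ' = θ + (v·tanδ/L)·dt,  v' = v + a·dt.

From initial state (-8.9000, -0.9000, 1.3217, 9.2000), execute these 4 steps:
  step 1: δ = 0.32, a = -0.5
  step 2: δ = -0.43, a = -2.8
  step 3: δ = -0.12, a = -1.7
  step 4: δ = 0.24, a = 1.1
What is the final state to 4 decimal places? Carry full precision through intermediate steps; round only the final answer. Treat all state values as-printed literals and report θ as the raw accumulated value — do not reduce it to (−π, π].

after step 1 (δ=0.32, a=-0.5): (-8.332985, 1.329012, 1.798072, 9.075000)
after step 2 (δ=-0.43, a=-2.8): (-8.844190, 3.539418, 1.147762, 8.375000)
after step 3 (δ=-0.12, a=-1.7): (-7.984644, 5.448599, 0.989973, 7.950000)
after step 4 (δ=0.24, a=1.1): (-6.894078, 7.110171, 1.293957, 8.225000)

(-6.8941, 7.1102, 1.2940, 8.2250)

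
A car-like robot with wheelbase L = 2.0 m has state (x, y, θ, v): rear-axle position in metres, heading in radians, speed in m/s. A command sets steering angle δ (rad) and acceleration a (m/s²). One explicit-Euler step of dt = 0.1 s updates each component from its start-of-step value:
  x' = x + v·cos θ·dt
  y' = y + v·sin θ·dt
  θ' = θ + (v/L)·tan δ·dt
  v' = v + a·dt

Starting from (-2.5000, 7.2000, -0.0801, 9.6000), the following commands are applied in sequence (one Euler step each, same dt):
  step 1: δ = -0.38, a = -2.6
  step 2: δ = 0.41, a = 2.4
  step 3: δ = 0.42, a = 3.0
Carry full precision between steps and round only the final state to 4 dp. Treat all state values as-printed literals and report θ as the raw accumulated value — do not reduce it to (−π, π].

(0.3124, 6.8065, 0.1451, 9.8800)

after step 1 (δ=-0.38, a=-2.6): (-1.543078, 7.123186, -0.271818, 9.340000)
after step 2 (δ=0.41, a=2.4): (-0.643370, 6.872423, -0.068845, 9.580000)
after step 3 (δ=0.42, a=3.0): (0.312360, 6.806521, 0.145063, 9.880000)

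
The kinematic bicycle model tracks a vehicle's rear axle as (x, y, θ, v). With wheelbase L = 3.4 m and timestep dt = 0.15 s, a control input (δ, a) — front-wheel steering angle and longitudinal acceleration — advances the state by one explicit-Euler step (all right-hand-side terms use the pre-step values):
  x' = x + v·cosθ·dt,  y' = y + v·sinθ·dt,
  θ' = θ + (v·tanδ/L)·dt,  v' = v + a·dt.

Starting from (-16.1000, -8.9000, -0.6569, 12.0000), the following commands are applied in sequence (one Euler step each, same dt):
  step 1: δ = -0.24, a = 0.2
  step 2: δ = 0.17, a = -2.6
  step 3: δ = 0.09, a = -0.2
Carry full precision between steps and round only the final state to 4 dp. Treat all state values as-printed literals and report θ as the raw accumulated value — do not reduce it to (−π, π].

after step 1 (δ=-0.24, a=0.2): (-14.674600, -9.999197, -0.786456, 12.030000)
after step 2 (δ=0.17, a=-2.6): (-13.399976, -11.276520, -0.695352, 11.640000)
after step 3 (δ=0.09, a=-0.2): (-12.059347, -12.395104, -0.649009, 11.610000)

(-12.0593, -12.3951, -0.6490, 11.6100)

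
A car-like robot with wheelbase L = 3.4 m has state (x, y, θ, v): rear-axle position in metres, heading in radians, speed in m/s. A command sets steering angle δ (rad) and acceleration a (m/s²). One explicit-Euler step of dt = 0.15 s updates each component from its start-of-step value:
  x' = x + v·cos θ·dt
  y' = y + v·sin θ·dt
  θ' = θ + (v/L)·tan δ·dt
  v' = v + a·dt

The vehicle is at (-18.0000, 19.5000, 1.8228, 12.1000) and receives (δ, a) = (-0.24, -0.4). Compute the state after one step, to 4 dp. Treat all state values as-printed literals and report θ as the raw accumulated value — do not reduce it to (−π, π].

x' = -18.0000 + 12.1000·cos(1.8228)·0.15 = -18.4526
y' = 19.5000 + 12.1000·sin(1.8228)·0.15 = 21.2577
θ' = 1.8228 + (12.1000/3.4)·tan(-0.24)·0.15 = 1.6922
v' = 12.1000 − 0.4000·0.15 = 12.0400

(-18.4526, 21.2577, 1.6922, 12.0400)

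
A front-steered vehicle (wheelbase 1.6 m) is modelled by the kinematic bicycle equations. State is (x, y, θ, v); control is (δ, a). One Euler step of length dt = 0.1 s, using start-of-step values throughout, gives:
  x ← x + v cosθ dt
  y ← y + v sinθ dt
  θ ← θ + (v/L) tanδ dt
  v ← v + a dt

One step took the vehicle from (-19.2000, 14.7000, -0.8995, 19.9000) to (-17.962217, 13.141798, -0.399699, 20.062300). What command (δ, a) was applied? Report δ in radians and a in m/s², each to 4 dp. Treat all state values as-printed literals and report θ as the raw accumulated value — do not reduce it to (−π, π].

a = (v'−v)/dt = (0.162300)/0.1 = 1.6230
Δθ = θ'−θ = 0.499801;  (v·dt/L) = 19.9000·0.1/1.6 = 1.243750
tan δ = Δθ·L/(v·dt) = 0.401850  →  δ = 0.3821

δ = 0.3821, a = 1.6230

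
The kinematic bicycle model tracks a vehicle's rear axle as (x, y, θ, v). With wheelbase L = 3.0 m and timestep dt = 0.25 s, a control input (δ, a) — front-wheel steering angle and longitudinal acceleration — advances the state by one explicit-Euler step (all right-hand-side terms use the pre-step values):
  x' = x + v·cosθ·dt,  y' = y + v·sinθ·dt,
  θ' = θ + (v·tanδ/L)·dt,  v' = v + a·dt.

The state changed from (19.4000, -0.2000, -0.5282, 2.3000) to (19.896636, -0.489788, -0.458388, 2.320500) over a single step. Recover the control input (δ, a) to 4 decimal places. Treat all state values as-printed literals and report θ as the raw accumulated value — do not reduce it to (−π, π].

δ = 0.3493, a = 0.0820

a = (v'−v)/dt = (0.020500)/0.25 = 0.0820
Δθ = θ'−θ = 0.069812;  (v·dt/L) = 2.3000·0.25/3.0 = 0.191667
tan δ = Δθ·L/(v·dt) = 0.364237  →  δ = 0.3493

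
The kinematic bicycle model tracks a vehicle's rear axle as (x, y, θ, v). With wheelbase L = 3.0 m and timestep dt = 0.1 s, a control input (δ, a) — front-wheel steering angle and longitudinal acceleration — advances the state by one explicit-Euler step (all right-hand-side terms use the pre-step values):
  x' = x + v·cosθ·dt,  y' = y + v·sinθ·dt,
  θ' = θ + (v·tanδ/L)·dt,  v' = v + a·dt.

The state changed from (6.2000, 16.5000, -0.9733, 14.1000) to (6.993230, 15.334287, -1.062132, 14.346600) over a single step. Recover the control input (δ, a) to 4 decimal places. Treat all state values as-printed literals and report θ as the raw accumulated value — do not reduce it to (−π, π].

a = (v'−v)/dt = (0.246600)/0.1 = 2.4660
Δθ = θ'−θ = -0.088832;  (v·dt/L) = 14.1000·0.1/3.0 = 0.470000
tan δ = Δθ·L/(v·dt) = -0.189004  →  δ = -0.1868

δ = -0.1868, a = 2.4660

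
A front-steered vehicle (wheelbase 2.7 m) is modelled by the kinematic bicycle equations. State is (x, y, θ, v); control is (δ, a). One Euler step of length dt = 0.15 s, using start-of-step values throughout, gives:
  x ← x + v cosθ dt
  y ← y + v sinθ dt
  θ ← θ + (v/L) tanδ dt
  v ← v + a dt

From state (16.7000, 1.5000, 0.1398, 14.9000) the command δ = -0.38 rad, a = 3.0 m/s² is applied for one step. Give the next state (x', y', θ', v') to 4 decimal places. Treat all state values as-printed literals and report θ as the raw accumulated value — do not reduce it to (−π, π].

x' = 16.7000 + 14.9000·cos(0.1398)·0.15 = 18.9132
y' = 1.5000 + 14.9000·sin(0.1398)·0.15 = 1.8114
θ' = 0.1398 + (14.9000/2.7)·tan(-0.38)·0.15 = -0.1908
v' = 14.9000 + 3.0000·0.15 = 15.3500

(18.9132, 1.8114, -0.1908, 15.3500)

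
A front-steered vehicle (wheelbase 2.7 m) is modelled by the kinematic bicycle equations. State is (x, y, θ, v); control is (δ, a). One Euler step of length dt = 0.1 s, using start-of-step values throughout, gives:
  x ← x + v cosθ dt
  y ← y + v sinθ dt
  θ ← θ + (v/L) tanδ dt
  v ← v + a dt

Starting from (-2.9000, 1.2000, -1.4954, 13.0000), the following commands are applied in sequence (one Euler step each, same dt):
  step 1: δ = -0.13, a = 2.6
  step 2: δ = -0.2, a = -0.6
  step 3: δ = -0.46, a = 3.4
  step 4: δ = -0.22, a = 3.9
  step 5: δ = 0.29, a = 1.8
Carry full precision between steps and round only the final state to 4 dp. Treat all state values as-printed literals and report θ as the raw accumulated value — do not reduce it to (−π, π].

(-3.9335, -5.2779, -1.8583, 14.1100)

after step 1 (δ=-0.13, a=2.6): (-2.802078, -0.096307, -1.558348, 13.260000)
after step 2 (δ=-0.2, a=-0.6): (-2.785571, -1.422204, -1.657901, 13.200000)
after step 3 (δ=-0.46, a=3.4): (-2.900404, -2.737200, -1.900120, 13.540000)
after step 4 (δ=-0.22, a=3.9): (-3.338292, -4.018437, -2.012261, 13.930000)
after step 5 (δ=0.29, a=1.8): (-3.933471, -5.277886, -1.858302, 14.110000)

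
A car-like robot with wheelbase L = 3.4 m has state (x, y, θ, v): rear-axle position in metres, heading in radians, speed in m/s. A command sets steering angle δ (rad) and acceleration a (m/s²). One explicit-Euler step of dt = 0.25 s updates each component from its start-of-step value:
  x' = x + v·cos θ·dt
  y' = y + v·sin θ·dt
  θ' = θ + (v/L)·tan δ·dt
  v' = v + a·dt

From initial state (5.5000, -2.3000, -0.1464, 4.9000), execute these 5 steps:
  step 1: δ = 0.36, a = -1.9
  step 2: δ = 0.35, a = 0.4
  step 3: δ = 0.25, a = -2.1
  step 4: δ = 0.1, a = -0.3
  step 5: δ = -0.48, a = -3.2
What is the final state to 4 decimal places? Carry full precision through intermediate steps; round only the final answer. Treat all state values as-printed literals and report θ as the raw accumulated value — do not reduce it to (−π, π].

(10.8813, -1.9605, 0.0722, 3.1250)

after step 1 (δ=0.36, a=-1.9): (6.711896, -2.478700, -0.010784, 4.425000)
after step 2 (δ=0.35, a=0.4): (7.818081, -2.490630, 0.107984, 4.525000)
after step 3 (δ=0.25, a=-2.1): (8.942742, -2.368710, 0.192942, 4.000000)
after step 4 (δ=0.1, a=-0.3): (9.924187, -2.176963, 0.222452, 3.925000)
after step 5 (δ=-0.48, a=-3.2): (10.881258, -1.960478, 0.072202, 3.125000)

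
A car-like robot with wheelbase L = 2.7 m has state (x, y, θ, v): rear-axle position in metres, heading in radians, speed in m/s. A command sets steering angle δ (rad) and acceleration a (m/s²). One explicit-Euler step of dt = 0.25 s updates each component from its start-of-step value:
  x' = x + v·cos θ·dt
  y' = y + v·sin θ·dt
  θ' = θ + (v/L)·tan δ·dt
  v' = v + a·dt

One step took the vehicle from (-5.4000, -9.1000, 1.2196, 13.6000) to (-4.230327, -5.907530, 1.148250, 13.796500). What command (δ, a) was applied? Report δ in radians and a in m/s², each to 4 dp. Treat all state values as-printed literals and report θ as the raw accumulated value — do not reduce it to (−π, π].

a = (v'−v)/dt = (0.196500)/0.25 = 0.7860
Δθ = θ'−θ = -0.071350;  (v·dt/L) = 13.6000·0.25/2.7 = 1.259259
tan δ = Δθ·L/(v·dt) = -0.056660  →  δ = -0.0566

δ = -0.0566, a = 0.7860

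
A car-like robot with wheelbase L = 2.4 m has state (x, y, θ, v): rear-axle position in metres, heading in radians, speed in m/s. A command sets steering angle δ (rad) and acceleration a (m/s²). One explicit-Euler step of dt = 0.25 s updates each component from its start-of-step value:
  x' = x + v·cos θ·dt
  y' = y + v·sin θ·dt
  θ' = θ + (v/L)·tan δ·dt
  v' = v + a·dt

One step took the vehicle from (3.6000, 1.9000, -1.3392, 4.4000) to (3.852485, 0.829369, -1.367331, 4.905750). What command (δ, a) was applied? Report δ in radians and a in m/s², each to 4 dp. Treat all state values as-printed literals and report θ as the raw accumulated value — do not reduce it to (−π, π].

a = (v'−v)/dt = (0.505750)/0.25 = 2.0230
Δθ = θ'−θ = -0.028131;  (v·dt/L) = 4.4000·0.25/2.4 = 0.458333
tan δ = Δθ·L/(v·dt) = -0.061377  →  δ = -0.0613

δ = -0.0613, a = 2.0230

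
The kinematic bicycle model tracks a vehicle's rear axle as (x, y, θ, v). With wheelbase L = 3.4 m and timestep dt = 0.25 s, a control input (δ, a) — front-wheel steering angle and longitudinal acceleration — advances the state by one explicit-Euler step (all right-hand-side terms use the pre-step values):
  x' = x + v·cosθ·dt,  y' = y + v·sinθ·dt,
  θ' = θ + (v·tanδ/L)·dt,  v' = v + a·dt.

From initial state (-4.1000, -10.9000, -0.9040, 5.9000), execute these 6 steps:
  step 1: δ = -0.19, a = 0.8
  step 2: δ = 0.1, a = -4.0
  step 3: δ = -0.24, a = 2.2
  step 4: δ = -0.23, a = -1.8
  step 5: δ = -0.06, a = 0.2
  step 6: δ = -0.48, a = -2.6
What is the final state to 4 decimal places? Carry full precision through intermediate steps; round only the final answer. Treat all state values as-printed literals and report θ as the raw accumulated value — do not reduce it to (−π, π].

after step 1 (δ=-0.19, a=0.8): (-3.187754, -12.059065, -0.987433, 6.100000)
after step 2 (δ=0.1, a=-4.0): (-2.347732, -13.331853, -0.942430, 5.100000)
after step 3 (δ=-0.24, a=2.2): (-1.598256, -14.363314, -1.034199, 5.650000)
after step 4 (δ=-0.23, a=-1.8): (-0.876165, -15.577291, -1.131471, 5.200000)
after step 5 (δ=-0.06, a=0.2): (-0.323238, -16.753841, -1.154440, 5.250000)
after step 6 (δ=-0.48, a=-2.6): (0.207577, -17.954213, -1.355411, 4.600000)

(0.2076, -17.9542, -1.3554, 4.6000)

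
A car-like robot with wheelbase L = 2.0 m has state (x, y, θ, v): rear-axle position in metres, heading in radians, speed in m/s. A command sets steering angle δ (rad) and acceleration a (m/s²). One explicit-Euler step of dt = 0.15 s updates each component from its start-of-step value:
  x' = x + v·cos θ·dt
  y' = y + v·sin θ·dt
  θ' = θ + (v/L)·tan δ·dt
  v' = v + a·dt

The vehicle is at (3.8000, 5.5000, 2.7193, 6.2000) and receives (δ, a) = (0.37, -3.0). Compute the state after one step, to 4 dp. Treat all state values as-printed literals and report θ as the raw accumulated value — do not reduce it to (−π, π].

x' = 3.8000 + 6.2000·cos(2.7193)·0.15 = 2.9517
y' = 5.5000 + 6.2000·sin(2.7193)·0.15 = 5.8812
θ' = 2.7193 + (6.2000/2.0)·tan(0.37)·0.15 = 2.8997
v' = 6.2000 − 3.0000·0.15 = 5.7500

(2.9517, 5.8812, 2.8997, 5.7500)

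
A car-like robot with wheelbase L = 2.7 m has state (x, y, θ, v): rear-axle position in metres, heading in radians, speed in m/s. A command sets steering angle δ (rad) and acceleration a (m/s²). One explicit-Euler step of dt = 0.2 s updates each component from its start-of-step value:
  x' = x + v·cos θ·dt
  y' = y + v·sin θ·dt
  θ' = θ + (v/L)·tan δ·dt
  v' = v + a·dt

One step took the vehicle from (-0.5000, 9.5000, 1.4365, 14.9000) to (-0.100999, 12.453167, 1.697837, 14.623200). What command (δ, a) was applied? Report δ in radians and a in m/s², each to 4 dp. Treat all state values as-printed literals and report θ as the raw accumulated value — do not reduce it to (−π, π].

a = (v'−v)/dt = (-0.276800)/0.2 = -1.3840
Δθ = θ'−θ = 0.261337;  (v·dt/L) = 14.9000·0.2/2.7 = 1.103704
tan δ = Δθ·L/(v·dt) = 0.236782  →  δ = 0.2325

δ = 0.2325, a = -1.3840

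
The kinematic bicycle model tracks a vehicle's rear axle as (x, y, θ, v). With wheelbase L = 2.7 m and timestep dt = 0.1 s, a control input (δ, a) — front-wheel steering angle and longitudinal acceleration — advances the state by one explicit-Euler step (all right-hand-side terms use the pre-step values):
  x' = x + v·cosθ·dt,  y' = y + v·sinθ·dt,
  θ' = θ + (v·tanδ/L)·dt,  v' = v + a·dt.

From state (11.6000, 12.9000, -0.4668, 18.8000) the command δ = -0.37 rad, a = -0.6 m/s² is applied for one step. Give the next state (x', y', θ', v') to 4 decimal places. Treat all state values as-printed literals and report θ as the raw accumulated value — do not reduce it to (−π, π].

(13.2789, 12.0539, -0.7369, 18.7400)

x' = 11.6000 + 18.8000·cos(-0.4668)·0.1 = 13.2789
y' = 12.9000 + 18.8000·sin(-0.4668)·0.1 = 12.0539
θ' = -0.4668 + (18.8000/2.7)·tan(-0.37)·0.1 = -0.7369
v' = 18.8000 − 0.6000·0.1 = 18.7400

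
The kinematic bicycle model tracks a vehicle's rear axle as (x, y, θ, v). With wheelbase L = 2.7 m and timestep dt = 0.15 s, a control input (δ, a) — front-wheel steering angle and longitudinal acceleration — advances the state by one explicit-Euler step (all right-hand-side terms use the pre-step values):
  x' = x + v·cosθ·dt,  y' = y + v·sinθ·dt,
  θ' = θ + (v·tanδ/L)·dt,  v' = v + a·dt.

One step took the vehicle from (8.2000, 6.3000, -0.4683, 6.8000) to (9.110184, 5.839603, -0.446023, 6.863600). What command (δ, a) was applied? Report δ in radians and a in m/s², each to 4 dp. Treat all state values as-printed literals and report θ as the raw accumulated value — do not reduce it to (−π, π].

δ = 0.0589, a = 0.4240

a = (v'−v)/dt = (0.063600)/0.15 = 0.4240
Δθ = θ'−θ = 0.022277;  (v·dt/L) = 6.8000·0.15/2.7 = 0.377778
tan δ = Δθ·L/(v·dt) = 0.058969  →  δ = 0.0589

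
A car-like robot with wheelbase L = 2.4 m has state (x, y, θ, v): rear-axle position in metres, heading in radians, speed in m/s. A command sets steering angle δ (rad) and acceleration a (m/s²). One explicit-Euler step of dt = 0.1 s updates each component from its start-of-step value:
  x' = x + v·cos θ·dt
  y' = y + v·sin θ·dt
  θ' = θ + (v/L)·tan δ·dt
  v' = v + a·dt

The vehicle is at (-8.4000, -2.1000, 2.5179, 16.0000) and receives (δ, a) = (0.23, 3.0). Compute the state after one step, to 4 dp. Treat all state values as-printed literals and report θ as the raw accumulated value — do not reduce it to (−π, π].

(-9.6988, -1.1655, 2.6740, 16.3000)

x' = -8.4000 + 16.0000·cos(2.5179)·0.1 = -9.6988
y' = -2.1000 + 16.0000·sin(2.5179)·0.1 = -1.1655
θ' = 2.5179 + (16.0000/2.4)·tan(0.23)·0.1 = 2.6740
v' = 16.0000 + 3.0000·0.1 = 16.3000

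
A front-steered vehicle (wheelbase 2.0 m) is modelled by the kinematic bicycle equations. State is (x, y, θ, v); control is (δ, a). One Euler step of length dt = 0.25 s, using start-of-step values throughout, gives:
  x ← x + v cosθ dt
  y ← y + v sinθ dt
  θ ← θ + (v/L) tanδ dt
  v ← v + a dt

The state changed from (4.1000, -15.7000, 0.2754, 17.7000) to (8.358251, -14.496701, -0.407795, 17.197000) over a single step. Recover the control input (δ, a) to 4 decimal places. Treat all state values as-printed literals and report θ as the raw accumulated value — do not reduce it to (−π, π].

δ = -0.2995, a = -2.0120

a = (v'−v)/dt = (-0.503000)/0.25 = -2.0120
Δθ = θ'−θ = -0.683195;  (v·dt/L) = 17.7000·0.25/2.0 = 2.212500
tan δ = Δθ·L/(v·dt) = -0.308789  →  δ = -0.2995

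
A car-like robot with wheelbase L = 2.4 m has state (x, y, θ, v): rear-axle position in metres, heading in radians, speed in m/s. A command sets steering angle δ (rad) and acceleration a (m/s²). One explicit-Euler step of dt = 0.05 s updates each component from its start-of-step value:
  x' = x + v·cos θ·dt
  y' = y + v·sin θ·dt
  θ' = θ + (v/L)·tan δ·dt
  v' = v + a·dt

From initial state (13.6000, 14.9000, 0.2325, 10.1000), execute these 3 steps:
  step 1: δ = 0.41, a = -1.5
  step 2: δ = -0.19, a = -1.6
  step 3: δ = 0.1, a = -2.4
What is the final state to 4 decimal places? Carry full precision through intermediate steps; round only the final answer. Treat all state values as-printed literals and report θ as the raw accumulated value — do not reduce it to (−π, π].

(15.0440, 15.3151, 0.3046, 9.8250)

after step 1 (δ=0.41, a=-1.5): (14.091412, 15.016358, 0.323954, 10.025000)
after step 2 (δ=-0.19, a=-1.6): (14.566589, 15.175914, 0.283787, 9.945000)
after step 3 (δ=0.1, a=-2.4): (15.043950, 15.315140, 0.304575, 9.825000)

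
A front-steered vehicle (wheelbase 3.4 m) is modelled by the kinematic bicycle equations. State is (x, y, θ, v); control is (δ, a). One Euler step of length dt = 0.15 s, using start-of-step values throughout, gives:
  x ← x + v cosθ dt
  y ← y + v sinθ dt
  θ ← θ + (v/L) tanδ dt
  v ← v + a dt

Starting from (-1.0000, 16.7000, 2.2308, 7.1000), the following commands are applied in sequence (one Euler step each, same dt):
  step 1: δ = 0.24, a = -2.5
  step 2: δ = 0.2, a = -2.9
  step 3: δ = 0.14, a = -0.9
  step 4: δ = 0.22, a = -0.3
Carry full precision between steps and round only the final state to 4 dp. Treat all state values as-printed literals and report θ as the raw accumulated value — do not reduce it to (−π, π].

(-3.6903, 19.5671, 2.4674, 6.1100)

after step 1 (δ=0.24, a=-2.5): (-1.652973, 17.541339, 2.307454, 6.725000)
after step 2 (δ=0.2, a=-2.9): (-2.330667, 18.288539, 2.367596, 6.290000)
after step 3 (δ=0.14, a=-0.9): (-3.005385, 18.948044, 2.406702, 6.155000)
after step 4 (δ=0.22, a=-0.3): (-3.690348, 19.567089, 2.467425, 6.110000)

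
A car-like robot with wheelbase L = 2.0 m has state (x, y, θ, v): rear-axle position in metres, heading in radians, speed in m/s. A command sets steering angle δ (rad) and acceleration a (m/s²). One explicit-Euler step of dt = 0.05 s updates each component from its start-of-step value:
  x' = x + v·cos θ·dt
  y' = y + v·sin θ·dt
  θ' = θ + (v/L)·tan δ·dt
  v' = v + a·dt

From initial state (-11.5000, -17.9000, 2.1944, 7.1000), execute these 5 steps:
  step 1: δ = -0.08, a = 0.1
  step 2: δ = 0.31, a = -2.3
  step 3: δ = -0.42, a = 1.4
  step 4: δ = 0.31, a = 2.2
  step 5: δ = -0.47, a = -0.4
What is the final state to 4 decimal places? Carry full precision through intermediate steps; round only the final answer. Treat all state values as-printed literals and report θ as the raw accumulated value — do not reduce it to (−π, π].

(-12.5380, -16.4656, 2.1245, 7.1500)

after step 1 (δ=-0.08, a=0.1): (-11.707307, -17.611818, 2.180170, 7.105000)
after step 2 (δ=0.31, a=-2.3): (-11.910636, -17.320511, 2.237068, 6.990000)
after step 3 (δ=-0.42, a=1.4): (-12.126648, -17.045758, 2.159029, 7.060000)
after step 4 (δ=0.31, a=2.2): (-12.322524, -16.752089, 2.215567, 7.170000)
after step 5 (δ=-0.47, a=-0.4): (-12.537988, -16.465563, 2.124514, 7.150000)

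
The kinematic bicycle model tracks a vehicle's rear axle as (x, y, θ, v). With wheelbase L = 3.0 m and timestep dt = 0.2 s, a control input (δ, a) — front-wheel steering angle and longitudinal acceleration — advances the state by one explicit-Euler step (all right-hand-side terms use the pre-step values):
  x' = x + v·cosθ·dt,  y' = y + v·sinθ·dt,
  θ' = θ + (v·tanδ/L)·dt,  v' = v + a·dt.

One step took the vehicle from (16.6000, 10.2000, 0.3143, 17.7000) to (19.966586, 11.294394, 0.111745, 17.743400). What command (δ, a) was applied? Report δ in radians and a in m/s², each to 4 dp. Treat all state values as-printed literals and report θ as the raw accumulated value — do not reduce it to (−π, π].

a = (v'−v)/dt = (0.043400)/0.2 = 0.2170
Δθ = θ'−θ = -0.202555;  (v·dt/L) = 17.7000·0.2/3.0 = 1.180000
tan δ = Δθ·L/(v·dt) = -0.171657  →  δ = -0.1700

δ = -0.1700, a = 0.2170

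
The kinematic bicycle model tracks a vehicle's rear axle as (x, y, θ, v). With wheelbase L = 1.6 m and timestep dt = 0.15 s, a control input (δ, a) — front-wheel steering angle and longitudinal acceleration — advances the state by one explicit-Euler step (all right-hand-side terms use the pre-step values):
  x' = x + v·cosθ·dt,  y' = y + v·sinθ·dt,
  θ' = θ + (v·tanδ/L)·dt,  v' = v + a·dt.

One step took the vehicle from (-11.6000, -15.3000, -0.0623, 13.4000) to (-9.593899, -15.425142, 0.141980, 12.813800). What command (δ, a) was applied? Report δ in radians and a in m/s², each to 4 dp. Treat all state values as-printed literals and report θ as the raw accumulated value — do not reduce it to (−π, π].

a = (v'−v)/dt = (-0.586200)/0.15 = -3.9080
Δθ = θ'−θ = 0.204280;  (v·dt/L) = 13.4000·0.15/1.6 = 1.256250
tan δ = Δθ·L/(v·dt) = 0.162611  →  δ = 0.1612

δ = 0.1612, a = -3.9080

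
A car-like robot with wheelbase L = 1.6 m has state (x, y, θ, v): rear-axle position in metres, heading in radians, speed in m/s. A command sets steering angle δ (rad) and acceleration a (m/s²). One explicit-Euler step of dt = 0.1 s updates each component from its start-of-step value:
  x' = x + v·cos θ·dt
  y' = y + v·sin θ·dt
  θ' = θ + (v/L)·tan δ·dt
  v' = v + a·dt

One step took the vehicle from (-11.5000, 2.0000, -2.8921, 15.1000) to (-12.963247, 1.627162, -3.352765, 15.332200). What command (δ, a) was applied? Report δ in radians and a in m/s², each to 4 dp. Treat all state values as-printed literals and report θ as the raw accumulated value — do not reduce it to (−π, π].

δ = -0.4541, a = 2.3220

a = (v'−v)/dt = (0.232200)/0.1 = 2.3220
Δθ = θ'−θ = -0.460665;  (v·dt/L) = 15.1000·0.1/1.6 = 0.943750
tan δ = Δθ·L/(v·dt) = -0.488122  →  δ = -0.4541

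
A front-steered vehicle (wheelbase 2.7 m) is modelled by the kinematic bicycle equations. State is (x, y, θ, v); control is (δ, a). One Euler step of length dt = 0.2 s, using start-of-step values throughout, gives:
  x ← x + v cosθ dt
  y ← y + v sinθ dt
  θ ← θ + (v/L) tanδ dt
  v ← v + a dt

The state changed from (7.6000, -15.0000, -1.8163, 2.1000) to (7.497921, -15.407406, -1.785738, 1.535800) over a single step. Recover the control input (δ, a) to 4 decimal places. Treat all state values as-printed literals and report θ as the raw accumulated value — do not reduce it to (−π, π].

δ = 0.1940, a = -2.8210

a = (v'−v)/dt = (-0.564200)/0.2 = -2.8210
Δθ = θ'−θ = 0.030562;  (v·dt/L) = 2.1000·0.2/2.7 = 0.155556
tan δ = Δθ·L/(v·dt) = 0.196470  →  δ = 0.1940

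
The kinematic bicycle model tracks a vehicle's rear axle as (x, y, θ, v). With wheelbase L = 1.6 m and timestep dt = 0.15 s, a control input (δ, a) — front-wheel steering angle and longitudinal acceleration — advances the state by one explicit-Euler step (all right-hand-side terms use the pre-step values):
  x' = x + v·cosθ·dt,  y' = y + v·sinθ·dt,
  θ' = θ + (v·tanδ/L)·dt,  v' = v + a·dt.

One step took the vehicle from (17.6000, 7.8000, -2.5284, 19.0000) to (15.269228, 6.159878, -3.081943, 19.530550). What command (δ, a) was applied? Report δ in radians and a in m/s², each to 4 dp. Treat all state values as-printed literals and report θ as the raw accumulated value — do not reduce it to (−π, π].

δ = -0.3013, a = 3.5370

a = (v'−v)/dt = (0.530550)/0.15 = 3.5370
Δθ = θ'−θ = -0.553543;  (v·dt/L) = 19.0000·0.15/1.6 = 1.781250
tan δ = Δθ·L/(v·dt) = -0.310761  →  δ = -0.3013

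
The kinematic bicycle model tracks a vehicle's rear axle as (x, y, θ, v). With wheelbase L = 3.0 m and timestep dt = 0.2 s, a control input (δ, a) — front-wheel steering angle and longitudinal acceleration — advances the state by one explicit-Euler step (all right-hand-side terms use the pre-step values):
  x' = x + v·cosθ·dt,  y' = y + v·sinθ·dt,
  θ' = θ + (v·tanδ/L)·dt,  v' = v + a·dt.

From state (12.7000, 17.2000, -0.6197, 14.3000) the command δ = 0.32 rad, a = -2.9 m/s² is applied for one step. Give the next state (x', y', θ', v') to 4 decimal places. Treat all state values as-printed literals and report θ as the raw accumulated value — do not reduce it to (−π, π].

(15.0282, 15.5389, -0.3038, 13.7200)

x' = 12.7000 + 14.3000·cos(-0.6197)·0.2 = 15.0282
y' = 17.2000 + 14.3000·sin(-0.6197)·0.2 = 15.5389
θ' = -0.6197 + (14.3000/3.0)·tan(0.32)·0.2 = -0.3038
v' = 14.3000 − 2.9000·0.2 = 13.7200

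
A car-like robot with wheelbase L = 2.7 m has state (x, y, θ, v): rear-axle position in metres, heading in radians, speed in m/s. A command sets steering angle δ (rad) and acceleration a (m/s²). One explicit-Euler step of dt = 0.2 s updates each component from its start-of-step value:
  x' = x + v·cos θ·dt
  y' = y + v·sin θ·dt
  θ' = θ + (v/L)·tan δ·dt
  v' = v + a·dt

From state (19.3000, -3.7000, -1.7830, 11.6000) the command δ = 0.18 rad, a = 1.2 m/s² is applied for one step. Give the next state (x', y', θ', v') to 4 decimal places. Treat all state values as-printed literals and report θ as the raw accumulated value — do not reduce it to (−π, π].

(18.8114, -5.9680, -1.6266, 11.8400)

x' = 19.3000 + 11.6000·cos(-1.7830)·0.2 = 18.8114
y' = -3.7000 + 11.6000·sin(-1.7830)·0.2 = -5.9680
θ' = -1.7830 + (11.6000/2.7)·tan(0.18)·0.2 = -1.6266
v' = 11.6000 + 1.2000·0.2 = 11.8400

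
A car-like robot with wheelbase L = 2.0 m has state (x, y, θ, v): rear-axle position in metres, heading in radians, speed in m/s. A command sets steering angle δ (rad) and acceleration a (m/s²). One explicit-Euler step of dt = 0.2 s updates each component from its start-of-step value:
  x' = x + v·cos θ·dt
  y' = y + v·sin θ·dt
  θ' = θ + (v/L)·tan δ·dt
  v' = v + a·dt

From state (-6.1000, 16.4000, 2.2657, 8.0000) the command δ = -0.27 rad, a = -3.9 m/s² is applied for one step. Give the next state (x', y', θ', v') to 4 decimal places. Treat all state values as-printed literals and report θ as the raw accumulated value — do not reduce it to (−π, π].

x' = -6.1000 + 8.0000·cos(2.2657)·0.2 = -7.1245
y' = 16.4000 + 8.0000·sin(2.2657)·0.2 = 17.6290
θ' = 2.2657 + (8.0000/2.0)·tan(-0.27)·0.2 = 2.0443
v' = 8.0000 − 3.9000·0.2 = 7.2200

(-7.1245, 17.6290, 2.0443, 7.2200)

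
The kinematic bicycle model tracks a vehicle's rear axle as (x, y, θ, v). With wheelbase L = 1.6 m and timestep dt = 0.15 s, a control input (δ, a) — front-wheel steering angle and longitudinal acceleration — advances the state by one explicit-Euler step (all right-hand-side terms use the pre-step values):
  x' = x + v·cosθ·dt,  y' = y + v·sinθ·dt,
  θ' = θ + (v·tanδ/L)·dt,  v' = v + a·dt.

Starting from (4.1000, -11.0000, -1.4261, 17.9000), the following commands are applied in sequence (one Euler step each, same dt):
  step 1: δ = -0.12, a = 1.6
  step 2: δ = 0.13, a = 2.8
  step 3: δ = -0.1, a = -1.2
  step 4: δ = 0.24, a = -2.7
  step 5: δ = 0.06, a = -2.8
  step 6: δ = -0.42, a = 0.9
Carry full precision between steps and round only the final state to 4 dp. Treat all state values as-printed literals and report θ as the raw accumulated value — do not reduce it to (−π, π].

(7.1311, -26.6418, -1.7927, 17.6900)

after step 1 (δ=-0.12, a=1.6): (4.487155, -13.656941, -1.628447, 18.140000)
after step 2 (δ=0.13, a=2.8): (4.330374, -16.373421, -1.406112, 18.560000)
after step 3 (δ=-0.1, a=-1.2): (4.786786, -19.119753, -1.580694, 18.380000)
after step 4 (δ=0.24, a=-2.7): (4.759497, -21.876618, -1.159017, 17.975000)
after step 5 (δ=0.06, a=-2.8): (5.838646, -24.347489, -1.057786, 17.555000)
after step 6 (δ=-0.42, a=0.9): (7.131051, -26.641763, -1.792747, 17.690000)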